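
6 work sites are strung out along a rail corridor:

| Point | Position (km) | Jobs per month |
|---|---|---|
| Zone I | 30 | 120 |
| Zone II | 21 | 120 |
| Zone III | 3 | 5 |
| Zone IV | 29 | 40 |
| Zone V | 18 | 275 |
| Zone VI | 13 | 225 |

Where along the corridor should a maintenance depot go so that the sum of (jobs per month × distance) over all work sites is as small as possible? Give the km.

x = 18

For a sum of weighted absolute distances on a line, the optimum is the weighted median (not the mean). Total weight W = 785; half-weight = 392.5.
Sort by position and accumulate weight:
  km 3 (Zone III, w=5) → cum 5
  km 13 (Zone VI, w=225) → cum 230
  km 18 (Zone V, w=275) → cum 505  ≥ 392.5 → median here
  km 21 (Zone II, w=120) → cum 625
  km 29 (Zone IV, w=40) → cum 665
  km 30 (Zone I, w=120) → cum 785
Optimal location: km 18.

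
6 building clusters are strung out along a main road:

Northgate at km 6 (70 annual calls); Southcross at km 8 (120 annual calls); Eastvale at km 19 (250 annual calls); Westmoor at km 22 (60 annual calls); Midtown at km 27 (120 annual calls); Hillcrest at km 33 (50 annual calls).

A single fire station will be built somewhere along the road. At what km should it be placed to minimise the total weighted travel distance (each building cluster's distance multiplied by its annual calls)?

For a sum of weighted absolute distances on a line, the optimum is the weighted median (not the mean). Total weight W = 670; half-weight = 335.
Sort by position and accumulate weight:
  km 6 (Northgate, w=70) → cum 70
  km 8 (Southcross, w=120) → cum 190
  km 19 (Eastvale, w=250) → cum 440  ≥ 335 → median here
  km 22 (Westmoor, w=60) → cum 500
  km 27 (Midtown, w=120) → cum 620
  km 33 (Hillcrest, w=50) → cum 670
Optimal location: km 19.

x = 19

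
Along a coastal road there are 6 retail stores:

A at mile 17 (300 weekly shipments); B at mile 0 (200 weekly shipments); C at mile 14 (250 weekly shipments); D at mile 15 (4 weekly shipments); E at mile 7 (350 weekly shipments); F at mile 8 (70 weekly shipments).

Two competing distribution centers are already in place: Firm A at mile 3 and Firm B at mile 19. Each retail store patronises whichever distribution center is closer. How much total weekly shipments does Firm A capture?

620

The indifferent point is the midpoint (3+19)/2 = 11; retail stores left of it (closer to Firm A at 3) go to Firm A, those right go to Firm B.
  B at 0 (w=200) → Firm A
  E at 7 (w=350) → Firm A
  F at 8 (w=70) → Firm A
  C at 14 (w=250) → Firm B
  D at 15 (w=4) → Firm B
  A at 17 (w=300) → Firm B
Firm A captures 620; Firm B captures 554.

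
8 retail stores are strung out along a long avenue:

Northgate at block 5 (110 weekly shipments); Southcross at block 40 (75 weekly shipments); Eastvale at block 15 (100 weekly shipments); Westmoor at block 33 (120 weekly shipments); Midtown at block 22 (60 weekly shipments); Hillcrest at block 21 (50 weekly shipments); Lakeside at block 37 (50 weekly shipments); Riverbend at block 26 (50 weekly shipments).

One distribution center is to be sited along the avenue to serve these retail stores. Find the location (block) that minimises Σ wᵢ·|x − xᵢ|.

For a sum of weighted absolute distances on a line, the optimum is the weighted median (not the mean). Total weight W = 615; half-weight = 307.5.
Sort by position and accumulate weight:
  block 5 (Northgate, w=110) → cum 110
  block 15 (Eastvale, w=100) → cum 210
  block 21 (Hillcrest, w=50) → cum 260
  block 22 (Midtown, w=60) → cum 320  ≥ 307.5 → median here
  block 26 (Riverbend, w=50) → cum 370
  block 33 (Westmoor, w=120) → cum 490
  block 37 (Lakeside, w=50) → cum 540
  block 40 (Southcross, w=75) → cum 615
Optimal location: block 22.

x = 22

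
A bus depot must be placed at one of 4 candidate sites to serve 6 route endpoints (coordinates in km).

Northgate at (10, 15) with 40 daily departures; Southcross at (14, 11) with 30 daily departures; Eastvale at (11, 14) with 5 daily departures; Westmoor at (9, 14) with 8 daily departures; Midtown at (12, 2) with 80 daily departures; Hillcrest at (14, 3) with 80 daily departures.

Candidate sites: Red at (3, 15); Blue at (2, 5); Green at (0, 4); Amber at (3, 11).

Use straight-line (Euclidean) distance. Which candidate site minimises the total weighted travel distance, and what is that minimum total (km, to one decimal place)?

Total weighted distance at each candidate:
  Red (3, 15): total = 3287.3
  Blue (2, 5): total = 2878.1
  Green (0, 4): total = 3342.3
  Amber (3, 11): total = 2855.2
Minimum is at Amber with total 2855.2 km.

Amber, total 2855.2 km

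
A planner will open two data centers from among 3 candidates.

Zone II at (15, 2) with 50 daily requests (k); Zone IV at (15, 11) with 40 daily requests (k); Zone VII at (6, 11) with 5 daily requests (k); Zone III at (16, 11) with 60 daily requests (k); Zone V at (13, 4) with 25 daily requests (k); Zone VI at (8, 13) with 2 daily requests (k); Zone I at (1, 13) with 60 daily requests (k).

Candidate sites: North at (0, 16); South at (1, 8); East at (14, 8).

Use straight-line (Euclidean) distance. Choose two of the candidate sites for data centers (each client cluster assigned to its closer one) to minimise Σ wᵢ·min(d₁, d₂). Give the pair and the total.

Evaluate every pair (each demand assigned to the nearer of the two):
  {North, East}: total = 994.4
  {South, East}: total = 1094.8
  {North, South}: total = 2804.3
Best pair: {North, East} with total 994.4.

{North, East}, total 994.4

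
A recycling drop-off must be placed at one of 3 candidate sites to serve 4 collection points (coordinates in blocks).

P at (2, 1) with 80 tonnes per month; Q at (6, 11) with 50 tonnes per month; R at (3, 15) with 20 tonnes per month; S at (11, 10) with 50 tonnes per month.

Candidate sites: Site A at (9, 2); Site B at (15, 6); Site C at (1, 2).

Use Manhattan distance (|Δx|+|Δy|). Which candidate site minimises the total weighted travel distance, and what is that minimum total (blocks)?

Site C, total 2060 blocks

Total weighted distance at each candidate:
  Site A (9, 2): total = 2120
  Site B (15, 6): total = 2960
  Site C (1, 2): total = 2060
Minimum is at Site C with total 2060 blocks.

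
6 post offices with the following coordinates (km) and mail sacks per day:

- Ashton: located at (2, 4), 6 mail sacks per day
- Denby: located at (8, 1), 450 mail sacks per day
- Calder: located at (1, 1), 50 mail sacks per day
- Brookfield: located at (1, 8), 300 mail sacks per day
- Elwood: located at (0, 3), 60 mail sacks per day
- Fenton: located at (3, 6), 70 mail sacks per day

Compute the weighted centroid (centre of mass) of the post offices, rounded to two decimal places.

The minimiser of Σwᵢ‖p−pᵢ‖² is the weighted centroid p* = (Σwᵢpᵢ)/(Σwᵢ).
Σwᵢ = 936.
Σwᵢxᵢ = 6·2 + 450·8 + 50·1 + 300·1 + 60·0 + 70·3 = 4172.
Σwᵢyᵢ = 6·4 + 450·1 + 50·1 + 300·8 + 60·3 + 70·6 = 3524.
x* = 4172/936 = 4.46, y* = 3524/936 = 3.76.

(4.46, 3.76)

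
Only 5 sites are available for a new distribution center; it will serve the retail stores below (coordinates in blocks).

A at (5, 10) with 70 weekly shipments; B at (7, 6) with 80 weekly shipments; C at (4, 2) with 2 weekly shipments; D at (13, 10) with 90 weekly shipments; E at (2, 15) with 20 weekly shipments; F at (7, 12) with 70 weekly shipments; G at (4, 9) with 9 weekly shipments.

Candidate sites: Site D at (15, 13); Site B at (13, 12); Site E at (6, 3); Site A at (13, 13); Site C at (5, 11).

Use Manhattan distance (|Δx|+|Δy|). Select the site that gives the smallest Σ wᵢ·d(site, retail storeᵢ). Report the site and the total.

Total weighted distance at each candidate:
  Site D (15, 13): total = 3669
  Site B (13, 12): total = 2686
  Site E (6, 3): total = 3238
  Site A (13, 13): total = 2987
  Site C (5, 11): total = 1837
Minimum is at Site C with total 1837 blocks.

Site C, total 1837 blocks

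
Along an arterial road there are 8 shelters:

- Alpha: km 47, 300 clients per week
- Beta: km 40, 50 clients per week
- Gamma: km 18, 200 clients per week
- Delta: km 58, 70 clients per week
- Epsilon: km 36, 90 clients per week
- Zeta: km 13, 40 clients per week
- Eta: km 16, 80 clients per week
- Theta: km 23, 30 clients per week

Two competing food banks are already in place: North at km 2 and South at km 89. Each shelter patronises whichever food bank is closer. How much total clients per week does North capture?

The indifferent point is the midpoint (2+89)/2 = 45.5; shelters left of it (closer to North at 2) go to North, those right go to South.
  Zeta at 13 (w=40) → North
  Eta at 16 (w=80) → North
  Gamma at 18 (w=200) → North
  Theta at 23 (w=30) → North
  Epsilon at 36 (w=90) → North
  Beta at 40 (w=50) → North
  Alpha at 47 (w=300) → South
  Delta at 58 (w=70) → South
North captures 490; South captures 370.

490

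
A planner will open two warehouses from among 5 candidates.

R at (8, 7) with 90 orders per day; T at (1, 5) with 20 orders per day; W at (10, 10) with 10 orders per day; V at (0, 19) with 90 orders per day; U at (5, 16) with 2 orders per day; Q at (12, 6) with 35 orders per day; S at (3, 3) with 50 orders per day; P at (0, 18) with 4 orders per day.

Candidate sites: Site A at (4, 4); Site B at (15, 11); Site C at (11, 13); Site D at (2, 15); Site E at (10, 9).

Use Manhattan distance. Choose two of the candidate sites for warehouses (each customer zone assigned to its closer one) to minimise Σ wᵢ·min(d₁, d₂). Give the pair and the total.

{Site A, Site D}, total 1848

Evaluate every pair (each demand assigned to the nearer of the two):
  {Site A, Site D}: total = 1848
  {Site D, Site E}: total = 1983
  {Site A, Site E}: total = 2531
  {Site C, Site D}: total = 2568
  {Site A, Site C}: total = 2742
  {Site B, Site D}: total = 2768
  {Site A, Site B}: total = 2958
  {Site C, Site E}: total = 3067
  {Site B, Site E}: total = 3355
  {Site B, Site C}: total = 4002
Best pair: {Site A, Site D} with total 1848.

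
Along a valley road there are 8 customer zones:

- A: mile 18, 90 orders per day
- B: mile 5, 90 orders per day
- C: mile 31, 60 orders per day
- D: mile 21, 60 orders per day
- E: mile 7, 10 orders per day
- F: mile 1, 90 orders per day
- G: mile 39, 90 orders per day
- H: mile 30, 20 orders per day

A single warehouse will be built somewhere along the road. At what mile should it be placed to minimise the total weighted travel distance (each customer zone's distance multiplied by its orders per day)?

For a sum of weighted absolute distances on a line, the optimum is the weighted median (not the mean). Total weight W = 510; half-weight = 255.
Sort by position and accumulate weight:
  mile 1 (F, w=90) → cum 90
  mile 5 (B, w=90) → cum 180
  mile 7 (E, w=10) → cum 190
  mile 18 (A, w=90) → cum 280  ≥ 255 → median here
  mile 21 (D, w=60) → cum 340
  mile 30 (H, w=20) → cum 360
  mile 31 (C, w=60) → cum 420
  mile 39 (G, w=90) → cum 510
Optimal location: mile 18.

x = 18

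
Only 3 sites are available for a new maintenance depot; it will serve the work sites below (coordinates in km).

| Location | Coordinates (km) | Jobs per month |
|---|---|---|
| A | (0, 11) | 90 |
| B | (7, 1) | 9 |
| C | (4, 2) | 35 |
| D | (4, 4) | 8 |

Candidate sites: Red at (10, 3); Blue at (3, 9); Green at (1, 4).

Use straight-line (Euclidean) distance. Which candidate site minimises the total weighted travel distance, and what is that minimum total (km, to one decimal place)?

Blue, total 693.3 km

Total weighted distance at each candidate:
  Red (10, 3): total = 1446.6
  Blue (3, 9): total = 693.3
  Green (1, 4): total = 847.0
Minimum is at Blue with total 693.3 km.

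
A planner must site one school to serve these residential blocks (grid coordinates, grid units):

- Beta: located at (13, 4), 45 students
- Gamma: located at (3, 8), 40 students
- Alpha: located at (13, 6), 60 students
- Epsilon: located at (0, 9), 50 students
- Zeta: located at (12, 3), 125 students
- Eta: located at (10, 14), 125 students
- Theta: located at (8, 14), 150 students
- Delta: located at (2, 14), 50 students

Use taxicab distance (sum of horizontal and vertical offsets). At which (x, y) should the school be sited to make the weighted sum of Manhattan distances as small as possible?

Manhattan distance separates: Σwᵢ(|x−xᵢ|+|y−yᵢ|) = Σwᵢ|x−xᵢ| + Σwᵢ|y−yᵢ|, so x and y are optimised independently as 1-D weighted medians.
Total weight W = 645; half = 322.5.
x-coordinate, sorted with cumulative weight:
  x=0 (Epsilon, w=50) cum 50
  x=2 (Delta, w=50) cum 100
  x=3 (Gamma, w=40) cum 140
  x=8 (Theta, w=150) cum 290
  x=10 (Eta, w=125) cum 415  ← median
  x=12 (Zeta, w=125) cum 540
  x=13 (Beta, w=45) cum 585
  x=13 (Alpha, w=60) cum 645
⇒ x* = 10
y-coordinate, sorted with cumulative weight:
  y=3 (Zeta, w=125) cum 125
  y=4 (Beta, w=45) cum 170
  y=6 (Alpha, w=60) cum 230
  y=8 (Gamma, w=40) cum 270
  y=9 (Epsilon, w=50) cum 320
  y=14 (Eta, w=125) cum 445  ← median
  y=14 (Theta, w=150) cum 595
  y=14 (Delta, w=50) cum 645
⇒ y* = 14

(10, 14)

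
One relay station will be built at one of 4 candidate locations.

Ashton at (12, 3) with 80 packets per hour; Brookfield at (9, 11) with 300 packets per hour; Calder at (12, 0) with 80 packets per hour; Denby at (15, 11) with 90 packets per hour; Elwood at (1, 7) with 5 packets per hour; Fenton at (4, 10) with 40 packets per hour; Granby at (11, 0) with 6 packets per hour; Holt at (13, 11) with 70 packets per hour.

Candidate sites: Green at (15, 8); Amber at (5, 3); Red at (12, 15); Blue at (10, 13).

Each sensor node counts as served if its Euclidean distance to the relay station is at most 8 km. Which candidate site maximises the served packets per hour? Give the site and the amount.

Coverage radius r = 8 km; a point is covered iff (Δx)²+(Δy)² ≤ 8² = 64.
  Green (15, 8): covers {Ashton, Brookfield, Denby, Holt} → 540
  Amber (5, 3): covers {Ashton, Calder, Elwood, Fenton, Granby} → 211
  Red (12, 15): covers {Brookfield, Denby, Holt} → 460
  Blue (10, 13): covers {Brookfield, Denby, Fenton, Holt} → 500
Maximum coverage at Green: 540 packets per hour.

Green, covering 540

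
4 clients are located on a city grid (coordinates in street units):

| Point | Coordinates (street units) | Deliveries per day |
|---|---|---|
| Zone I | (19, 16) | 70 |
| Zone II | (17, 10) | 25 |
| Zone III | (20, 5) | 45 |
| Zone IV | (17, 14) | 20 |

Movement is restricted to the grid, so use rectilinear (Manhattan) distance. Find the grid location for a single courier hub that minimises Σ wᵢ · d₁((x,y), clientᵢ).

Manhattan distance separates: Σwᵢ(|x−xᵢ|+|y−yᵢ|) = Σwᵢ|x−xᵢ| + Σwᵢ|y−yᵢ|, so x and y are optimised independently as 1-D weighted medians.
Total weight W = 160; half = 80.
x-coordinate, sorted with cumulative weight:
  x=17 (Zone II, w=25) cum 25
  x=17 (Zone IV, w=20) cum 45
  x=19 (Zone I, w=70) cum 115  ← median
  x=20 (Zone III, w=45) cum 160
⇒ x* = 19
y-coordinate, sorted with cumulative weight:
  y=5 (Zone III, w=45) cum 45
  y=10 (Zone II, w=25) cum 70
  y=14 (Zone IV, w=20) cum 90  ← median
  y=16 (Zone I, w=70) cum 160
⇒ y* = 14

(19, 14)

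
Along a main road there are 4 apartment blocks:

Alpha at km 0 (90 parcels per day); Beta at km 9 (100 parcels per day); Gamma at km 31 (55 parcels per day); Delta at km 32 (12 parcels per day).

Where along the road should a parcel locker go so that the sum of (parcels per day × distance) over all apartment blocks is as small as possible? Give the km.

x = 9

For a sum of weighted absolute distances on a line, the optimum is the weighted median (not the mean). Total weight W = 257; half-weight = 128.5.
Sort by position and accumulate weight:
  km 0 (Alpha, w=90) → cum 90
  km 9 (Beta, w=100) → cum 190  ≥ 128.5 → median here
  km 31 (Gamma, w=55) → cum 245
  km 32 (Delta, w=12) → cum 257
Optimal location: km 9.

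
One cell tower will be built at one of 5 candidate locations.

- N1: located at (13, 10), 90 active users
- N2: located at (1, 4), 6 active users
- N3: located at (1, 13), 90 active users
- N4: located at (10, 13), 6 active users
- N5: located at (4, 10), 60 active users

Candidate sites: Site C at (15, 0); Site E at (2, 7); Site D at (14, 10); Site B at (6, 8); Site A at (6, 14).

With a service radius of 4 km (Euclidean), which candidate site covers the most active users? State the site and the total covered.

Coverage radius r = 4 km; a point is covered iff (Δx)²+(Δy)² ≤ 4² = 16.
  Site C (15, 0): covers {none} → 0
  Site E (2, 7): covers {N2, N5} → 66
  Site D (14, 10): covers {N1} → 90
  Site B (6, 8): covers {N5} → 60
  Site A (6, 14): covers {none} → 0
Maximum coverage at Site D: 90 active users.

Site D, covering 90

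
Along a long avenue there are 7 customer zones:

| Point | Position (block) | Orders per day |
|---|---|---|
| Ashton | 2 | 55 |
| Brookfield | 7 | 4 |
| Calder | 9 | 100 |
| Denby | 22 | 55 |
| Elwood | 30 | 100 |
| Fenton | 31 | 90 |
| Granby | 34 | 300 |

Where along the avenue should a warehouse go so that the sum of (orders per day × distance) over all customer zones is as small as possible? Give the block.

For a sum of weighted absolute distances on a line, the optimum is the weighted median (not the mean). Total weight W = 704; half-weight = 352.
Sort by position and accumulate weight:
  block 2 (Ashton, w=55) → cum 55
  block 7 (Brookfield, w=4) → cum 59
  block 9 (Calder, w=100) → cum 159
  block 22 (Denby, w=55) → cum 214
  block 30 (Elwood, w=100) → cum 314
  block 31 (Fenton, w=90) → cum 404  ≥ 352 → median here
  block 34 (Granby, w=300) → cum 704
Optimal location: block 31.

x = 31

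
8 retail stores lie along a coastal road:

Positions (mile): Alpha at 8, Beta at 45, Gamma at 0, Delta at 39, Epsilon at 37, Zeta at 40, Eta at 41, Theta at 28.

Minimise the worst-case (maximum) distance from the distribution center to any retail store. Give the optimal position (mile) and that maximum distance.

The 1-center on a line is the midpoint of the two extreme points: leftmost at 0, rightmost at 45.
Optimal location = (0 + 45)/2 = 22.5; maximum distance = (45 − 0)/2 = 22.5.

location 22.5, max distance 22.5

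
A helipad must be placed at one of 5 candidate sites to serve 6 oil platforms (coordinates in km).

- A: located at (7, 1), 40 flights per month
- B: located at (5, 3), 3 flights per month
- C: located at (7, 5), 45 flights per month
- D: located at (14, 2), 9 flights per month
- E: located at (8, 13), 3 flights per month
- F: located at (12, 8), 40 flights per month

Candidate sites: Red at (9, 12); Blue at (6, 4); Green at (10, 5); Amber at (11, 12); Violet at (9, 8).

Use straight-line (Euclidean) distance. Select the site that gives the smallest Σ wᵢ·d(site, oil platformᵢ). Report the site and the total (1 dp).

Green, total 565.1 km

Total weighted distance at each candidate:
  Red (9, 12): total = 1109.2
  Blue (6, 4): total = 584.7
  Green (10, 5): total = 565.1
  Amber (11, 12): total = 1131.8
  Violet (9, 8): total = 678.3
Minimum is at Green with total 565.1 km.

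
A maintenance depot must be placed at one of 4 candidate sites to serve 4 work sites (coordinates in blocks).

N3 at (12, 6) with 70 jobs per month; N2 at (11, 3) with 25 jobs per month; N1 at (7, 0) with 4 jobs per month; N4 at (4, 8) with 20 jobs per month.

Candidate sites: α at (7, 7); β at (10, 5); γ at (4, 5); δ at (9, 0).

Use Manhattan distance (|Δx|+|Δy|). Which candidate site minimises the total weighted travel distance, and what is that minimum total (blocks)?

β, total 497 blocks

Total weighted distance at each candidate:
  α (7, 7): total = 728
  β (10, 5): total = 497
  γ (4, 5): total = 947
  δ (9, 0): total = 1023
Minimum is at β with total 497 blocks.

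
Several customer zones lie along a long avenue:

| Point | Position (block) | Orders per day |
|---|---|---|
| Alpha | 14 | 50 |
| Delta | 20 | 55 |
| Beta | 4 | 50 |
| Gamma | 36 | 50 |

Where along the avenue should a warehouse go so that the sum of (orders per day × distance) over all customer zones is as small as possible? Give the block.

For a sum of weighted absolute distances on a line, the optimum is the weighted median (not the mean). Total weight W = 205; half-weight = 102.5.
Sort by position and accumulate weight:
  block 4 (Beta, w=50) → cum 50
  block 14 (Alpha, w=50) → cum 100
  block 20 (Delta, w=55) → cum 155  ≥ 102.5 → median here
  block 36 (Gamma, w=50) → cum 205
Optimal location: block 20.

x = 20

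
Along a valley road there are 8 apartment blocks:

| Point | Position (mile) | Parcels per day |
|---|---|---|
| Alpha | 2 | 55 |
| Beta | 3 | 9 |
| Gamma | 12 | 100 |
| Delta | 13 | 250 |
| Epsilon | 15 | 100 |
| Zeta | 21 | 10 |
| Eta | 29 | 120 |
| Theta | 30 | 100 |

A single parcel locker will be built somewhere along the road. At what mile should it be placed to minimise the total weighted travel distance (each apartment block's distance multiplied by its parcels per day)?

For a sum of weighted absolute distances on a line, the optimum is the weighted median (not the mean). Total weight W = 744; half-weight = 372.
Sort by position and accumulate weight:
  mile 2 (Alpha, w=55) → cum 55
  mile 3 (Beta, w=9) → cum 64
  mile 12 (Gamma, w=100) → cum 164
  mile 13 (Delta, w=250) → cum 414  ≥ 372 → median here
  mile 15 (Epsilon, w=100) → cum 514
  mile 21 (Zeta, w=10) → cum 524
  mile 29 (Eta, w=120) → cum 644
  mile 30 (Theta, w=100) → cum 744
Optimal location: mile 13.

x = 13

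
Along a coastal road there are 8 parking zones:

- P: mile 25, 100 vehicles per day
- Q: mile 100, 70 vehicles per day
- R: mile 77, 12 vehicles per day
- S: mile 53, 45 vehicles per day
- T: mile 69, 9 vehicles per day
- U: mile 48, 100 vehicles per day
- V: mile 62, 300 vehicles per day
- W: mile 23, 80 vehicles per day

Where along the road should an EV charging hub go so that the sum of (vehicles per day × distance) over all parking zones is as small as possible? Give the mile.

For a sum of weighted absolute distances on a line, the optimum is the weighted median (not the mean). Total weight W = 716; half-weight = 358.
Sort by position and accumulate weight:
  mile 23 (W, w=80) → cum 80
  mile 25 (P, w=100) → cum 180
  mile 48 (U, w=100) → cum 280
  mile 53 (S, w=45) → cum 325
  mile 62 (V, w=300) → cum 625  ≥ 358 → median here
  mile 69 (T, w=9) → cum 634
  mile 77 (R, w=12) → cum 646
  mile 100 (Q, w=70) → cum 716
Optimal location: mile 62.

x = 62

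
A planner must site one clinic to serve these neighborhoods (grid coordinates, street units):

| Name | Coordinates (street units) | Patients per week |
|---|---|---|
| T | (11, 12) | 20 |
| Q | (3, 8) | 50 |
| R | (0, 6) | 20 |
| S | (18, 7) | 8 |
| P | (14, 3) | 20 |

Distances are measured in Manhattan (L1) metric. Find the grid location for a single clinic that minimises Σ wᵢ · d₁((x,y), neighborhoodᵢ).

Manhattan distance separates: Σwᵢ(|x−xᵢ|+|y−yᵢ|) = Σwᵢ|x−xᵢ| + Σwᵢ|y−yᵢ|, so x and y are optimised independently as 1-D weighted medians.
Total weight W = 118; half = 59.
x-coordinate, sorted with cumulative weight:
  x=0 (R, w=20) cum 20
  x=3 (Q, w=50) cum 70  ← median
  x=11 (T, w=20) cum 90
  x=14 (P, w=20) cum 110
  x=18 (S, w=8) cum 118
⇒ x* = 3
y-coordinate, sorted with cumulative weight:
  y=3 (P, w=20) cum 20
  y=6 (R, w=20) cum 40
  y=7 (S, w=8) cum 48
  y=8 (Q, w=50) cum 98  ← median
  y=12 (T, w=20) cum 118
⇒ y* = 8

(3, 8)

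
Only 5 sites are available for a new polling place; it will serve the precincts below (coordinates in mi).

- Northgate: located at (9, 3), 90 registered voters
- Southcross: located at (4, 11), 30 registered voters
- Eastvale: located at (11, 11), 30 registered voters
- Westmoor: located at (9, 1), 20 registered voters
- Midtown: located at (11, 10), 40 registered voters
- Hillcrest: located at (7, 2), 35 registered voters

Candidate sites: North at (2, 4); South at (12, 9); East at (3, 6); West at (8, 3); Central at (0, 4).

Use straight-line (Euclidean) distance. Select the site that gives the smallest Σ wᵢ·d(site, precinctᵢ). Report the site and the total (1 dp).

West, total 1013.5 mi

Total weighted distance at each candidate:
  North (2, 4): total = 1970.3
  South (12, 9): total = 1446.7
  East (3, 6): total = 1751.7
  West (8, 3): total = 1013.5
  Central (0, 4): total = 2393.7
Minimum is at West with total 1013.5 mi.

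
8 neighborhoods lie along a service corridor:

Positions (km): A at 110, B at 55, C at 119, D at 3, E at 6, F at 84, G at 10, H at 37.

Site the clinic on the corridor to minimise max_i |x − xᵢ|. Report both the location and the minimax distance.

The 1-center on a line is the midpoint of the two extreme points: leftmost at 3, rightmost at 119.
Optimal location = (3 + 119)/2 = 61; maximum distance = (119 − 3)/2 = 58.

location 61, max distance 58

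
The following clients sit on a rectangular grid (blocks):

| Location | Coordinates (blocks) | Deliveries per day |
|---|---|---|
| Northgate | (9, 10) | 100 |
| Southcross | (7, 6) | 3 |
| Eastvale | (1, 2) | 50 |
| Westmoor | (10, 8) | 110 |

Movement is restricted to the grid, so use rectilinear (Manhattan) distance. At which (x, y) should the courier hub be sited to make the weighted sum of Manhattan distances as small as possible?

(9, 8)

Manhattan distance separates: Σwᵢ(|x−xᵢ|+|y−yᵢ|) = Σwᵢ|x−xᵢ| + Σwᵢ|y−yᵢ|, so x and y are optimised independently as 1-D weighted medians.
Total weight W = 263; half = 131.5.
x-coordinate, sorted with cumulative weight:
  x=1 (Eastvale, w=50) cum 50
  x=7 (Southcross, w=3) cum 53
  x=9 (Northgate, w=100) cum 153  ← median
  x=10 (Westmoor, w=110) cum 263
⇒ x* = 9
y-coordinate, sorted with cumulative weight:
  y=2 (Eastvale, w=50) cum 50
  y=6 (Southcross, w=3) cum 53
  y=8 (Westmoor, w=110) cum 163  ← median
  y=10 (Northgate, w=100) cum 263
⇒ y* = 8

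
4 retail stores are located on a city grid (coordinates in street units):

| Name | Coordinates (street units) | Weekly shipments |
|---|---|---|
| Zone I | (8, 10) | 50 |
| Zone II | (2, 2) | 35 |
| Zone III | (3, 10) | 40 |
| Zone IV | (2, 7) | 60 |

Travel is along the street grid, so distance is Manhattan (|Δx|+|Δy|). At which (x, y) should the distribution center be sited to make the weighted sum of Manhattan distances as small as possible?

(2, 7)

Manhattan distance separates: Σwᵢ(|x−xᵢ|+|y−yᵢ|) = Σwᵢ|x−xᵢ| + Σwᵢ|y−yᵢ|, so x and y are optimised independently as 1-D weighted medians.
Total weight W = 185; half = 92.5.
x-coordinate, sorted with cumulative weight:
  x=2 (Zone II, w=35) cum 35
  x=2 (Zone IV, w=60) cum 95  ← median
  x=3 (Zone III, w=40) cum 135
  x=8 (Zone I, w=50) cum 185
⇒ x* = 2
y-coordinate, sorted with cumulative weight:
  y=2 (Zone II, w=35) cum 35
  y=7 (Zone IV, w=60) cum 95  ← median
  y=10 (Zone I, w=50) cum 145
  y=10 (Zone III, w=40) cum 185
⇒ y* = 7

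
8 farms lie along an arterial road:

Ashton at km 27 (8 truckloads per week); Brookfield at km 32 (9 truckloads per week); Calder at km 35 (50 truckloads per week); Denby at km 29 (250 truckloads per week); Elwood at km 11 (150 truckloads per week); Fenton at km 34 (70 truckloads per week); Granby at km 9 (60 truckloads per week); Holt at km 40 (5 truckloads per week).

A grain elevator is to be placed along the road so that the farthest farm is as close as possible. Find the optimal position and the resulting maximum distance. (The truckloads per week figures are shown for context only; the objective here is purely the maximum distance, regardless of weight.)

The 1-center on a line is the midpoint of the two extreme points: leftmost at 9, rightmost at 40.
Optimal location = (9 + 40)/2 = 24.5; maximum distance = (40 − 9)/2 = 15.5.

location 24.5, max distance 15.5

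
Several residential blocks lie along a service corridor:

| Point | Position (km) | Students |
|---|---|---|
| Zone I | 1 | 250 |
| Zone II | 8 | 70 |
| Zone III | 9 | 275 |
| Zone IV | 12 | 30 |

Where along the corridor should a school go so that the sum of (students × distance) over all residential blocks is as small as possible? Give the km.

For a sum of weighted absolute distances on a line, the optimum is the weighted median (not the mean). Total weight W = 625; half-weight = 312.5.
Sort by position and accumulate weight:
  km 1 (Zone I, w=250) → cum 250
  km 8 (Zone II, w=70) → cum 320  ≥ 312.5 → median here
  km 9 (Zone III, w=275) → cum 595
  km 12 (Zone IV, w=30) → cum 625
Optimal location: km 8.

x = 8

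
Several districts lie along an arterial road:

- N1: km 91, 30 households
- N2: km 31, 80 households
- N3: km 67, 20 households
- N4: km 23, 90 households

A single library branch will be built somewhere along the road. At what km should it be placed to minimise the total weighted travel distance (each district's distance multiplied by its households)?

For a sum of weighted absolute distances on a line, the optimum is the weighted median (not the mean). Total weight W = 220; half-weight = 110.
Sort by position and accumulate weight:
  km 23 (N4, w=90) → cum 90
  km 31 (N2, w=80) → cum 170  ≥ 110 → median here
  km 67 (N3, w=20) → cum 190
  km 91 (N1, w=30) → cum 220
Optimal location: km 31.

x = 31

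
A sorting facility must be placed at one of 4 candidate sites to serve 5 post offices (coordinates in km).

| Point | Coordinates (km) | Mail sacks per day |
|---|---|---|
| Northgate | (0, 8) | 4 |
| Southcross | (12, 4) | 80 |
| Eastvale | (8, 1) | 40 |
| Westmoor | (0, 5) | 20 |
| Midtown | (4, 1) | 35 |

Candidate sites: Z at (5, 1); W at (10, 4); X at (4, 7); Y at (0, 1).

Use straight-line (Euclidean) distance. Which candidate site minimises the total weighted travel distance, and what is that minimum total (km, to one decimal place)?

W, total 783.1 km

Total weighted distance at each candidate:
  Z (5, 1): total = 926.7
  W (10, 4): total = 783.1
  X (4, 7): total = 1287.9
  Y (0, 1): total = 1557.5
Minimum is at W with total 783.1 km.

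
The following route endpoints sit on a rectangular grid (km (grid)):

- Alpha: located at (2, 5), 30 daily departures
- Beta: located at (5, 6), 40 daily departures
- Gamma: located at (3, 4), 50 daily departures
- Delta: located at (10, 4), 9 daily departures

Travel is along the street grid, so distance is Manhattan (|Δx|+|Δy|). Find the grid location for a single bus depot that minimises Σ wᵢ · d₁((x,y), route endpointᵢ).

(3, 5)

Manhattan distance separates: Σwᵢ(|x−xᵢ|+|y−yᵢ|) = Σwᵢ|x−xᵢ| + Σwᵢ|y−yᵢ|, so x and y are optimised independently as 1-D weighted medians.
Total weight W = 129; half = 64.5.
x-coordinate, sorted with cumulative weight:
  x=2 (Alpha, w=30) cum 30
  x=3 (Gamma, w=50) cum 80  ← median
  x=5 (Beta, w=40) cum 120
  x=10 (Delta, w=9) cum 129
⇒ x* = 3
y-coordinate, sorted with cumulative weight:
  y=4 (Gamma, w=50) cum 50
  y=4 (Delta, w=9) cum 59
  y=5 (Alpha, w=30) cum 89  ← median
  y=6 (Beta, w=40) cum 129
⇒ y* = 5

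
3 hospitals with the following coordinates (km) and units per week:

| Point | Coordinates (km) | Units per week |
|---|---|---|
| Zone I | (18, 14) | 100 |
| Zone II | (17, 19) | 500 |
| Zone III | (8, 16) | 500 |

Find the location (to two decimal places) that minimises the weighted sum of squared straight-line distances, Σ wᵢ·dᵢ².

The minimiser of Σwᵢ‖p−pᵢ‖² is the weighted centroid p* = (Σwᵢpᵢ)/(Σwᵢ).
Σwᵢ = 1100.
Σwᵢxᵢ = 100·18 + 500·17 + 500·8 = 14300.
Σwᵢyᵢ = 100·14 + 500·19 + 500·16 = 18900.
x* = 14300/1100 = 13.00, y* = 18900/1100 = 17.18.

(13.00, 17.18)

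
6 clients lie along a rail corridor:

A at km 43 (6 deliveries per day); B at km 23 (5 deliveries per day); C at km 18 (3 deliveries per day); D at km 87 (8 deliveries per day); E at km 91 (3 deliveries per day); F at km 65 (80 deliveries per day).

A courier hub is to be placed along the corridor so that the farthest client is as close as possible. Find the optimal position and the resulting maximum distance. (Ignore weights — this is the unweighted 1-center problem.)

The 1-center on a line is the midpoint of the two extreme points: leftmost at 18, rightmost at 91.
Optimal location = (18 + 91)/2 = 54.5; maximum distance = (91 − 18)/2 = 36.5.

location 54.5, max distance 36.5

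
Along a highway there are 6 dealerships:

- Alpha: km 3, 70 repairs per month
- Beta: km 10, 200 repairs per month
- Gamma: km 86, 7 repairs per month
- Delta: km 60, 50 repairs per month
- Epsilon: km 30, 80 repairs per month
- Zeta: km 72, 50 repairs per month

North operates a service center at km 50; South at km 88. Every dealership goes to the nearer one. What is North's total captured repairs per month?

The indifferent point is the midpoint (50+88)/2 = 69; dealerships left of it (closer to North at 50) go to North, those right go to South.
  Alpha at 3 (w=70) → North
  Beta at 10 (w=200) → North
  Epsilon at 30 (w=80) → North
  Delta at 60 (w=50) → North
  Zeta at 72 (w=50) → South
  Gamma at 86 (w=7) → South
North captures 400; South captures 57.

400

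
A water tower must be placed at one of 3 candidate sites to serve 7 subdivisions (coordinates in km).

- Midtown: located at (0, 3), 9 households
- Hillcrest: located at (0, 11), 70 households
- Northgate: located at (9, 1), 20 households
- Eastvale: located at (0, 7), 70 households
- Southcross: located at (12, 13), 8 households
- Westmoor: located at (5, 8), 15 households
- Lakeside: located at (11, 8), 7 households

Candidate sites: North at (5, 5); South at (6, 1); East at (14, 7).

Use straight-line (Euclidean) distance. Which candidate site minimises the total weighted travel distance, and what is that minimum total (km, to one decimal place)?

Total weighted distance at each candidate:
  North (5, 5): total = 1262.3
  South (6, 1): total = 1800.8
  East (14, 7): total = 2495.0
Minimum is at North with total 1262.3 km.

North, total 1262.3 km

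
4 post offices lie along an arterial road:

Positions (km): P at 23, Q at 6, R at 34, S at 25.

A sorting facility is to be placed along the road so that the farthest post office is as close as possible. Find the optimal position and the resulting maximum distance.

location 20, max distance 14

The 1-center on a line is the midpoint of the two extreme points: leftmost at 6, rightmost at 34.
Optimal location = (6 + 34)/2 = 20; maximum distance = (34 − 6)/2 = 14.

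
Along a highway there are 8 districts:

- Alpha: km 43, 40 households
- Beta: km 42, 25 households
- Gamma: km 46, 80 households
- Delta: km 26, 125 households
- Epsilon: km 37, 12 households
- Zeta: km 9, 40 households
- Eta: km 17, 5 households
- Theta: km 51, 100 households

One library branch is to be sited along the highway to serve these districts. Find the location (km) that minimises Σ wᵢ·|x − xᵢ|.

x = 43

For a sum of weighted absolute distances on a line, the optimum is the weighted median (not the mean). Total weight W = 427; half-weight = 213.5.
Sort by position and accumulate weight:
  km 9 (Zeta, w=40) → cum 40
  km 17 (Eta, w=5) → cum 45
  km 26 (Delta, w=125) → cum 170
  km 37 (Epsilon, w=12) → cum 182
  km 42 (Beta, w=25) → cum 207
  km 43 (Alpha, w=40) → cum 247  ≥ 213.5 → median here
  km 46 (Gamma, w=80) → cum 327
  km 51 (Theta, w=100) → cum 427
Optimal location: km 43.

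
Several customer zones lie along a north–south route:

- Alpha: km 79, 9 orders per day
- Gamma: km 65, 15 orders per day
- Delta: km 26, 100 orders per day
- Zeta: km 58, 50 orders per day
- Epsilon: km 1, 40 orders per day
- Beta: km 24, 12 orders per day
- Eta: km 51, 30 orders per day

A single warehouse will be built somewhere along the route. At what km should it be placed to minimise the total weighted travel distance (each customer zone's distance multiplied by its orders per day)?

For a sum of weighted absolute distances on a line, the optimum is the weighted median (not the mean). Total weight W = 256; half-weight = 128.
Sort by position and accumulate weight:
  km 1 (Epsilon, w=40) → cum 40
  km 24 (Beta, w=12) → cum 52
  km 26 (Delta, w=100) → cum 152  ≥ 128 → median here
  km 51 (Eta, w=30) → cum 182
  km 58 (Zeta, w=50) → cum 232
  km 65 (Gamma, w=15) → cum 247
  km 79 (Alpha, w=9) → cum 256
Optimal location: km 26.

x = 26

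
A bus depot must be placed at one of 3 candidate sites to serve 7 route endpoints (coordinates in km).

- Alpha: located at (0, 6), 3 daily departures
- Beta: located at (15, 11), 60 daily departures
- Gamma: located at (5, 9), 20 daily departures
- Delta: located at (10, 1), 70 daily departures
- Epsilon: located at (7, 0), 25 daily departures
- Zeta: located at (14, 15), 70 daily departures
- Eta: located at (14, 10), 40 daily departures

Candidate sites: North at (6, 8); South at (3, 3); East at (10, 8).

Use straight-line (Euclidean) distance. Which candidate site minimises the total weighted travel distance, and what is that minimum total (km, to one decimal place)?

East, total 1929.3 km

Total weighted distance at each candidate:
  North (6, 8): total = 2456.3
  South (3, 3): total = 3300.2
  East (10, 8): total = 1929.3
Minimum is at East with total 1929.3 km.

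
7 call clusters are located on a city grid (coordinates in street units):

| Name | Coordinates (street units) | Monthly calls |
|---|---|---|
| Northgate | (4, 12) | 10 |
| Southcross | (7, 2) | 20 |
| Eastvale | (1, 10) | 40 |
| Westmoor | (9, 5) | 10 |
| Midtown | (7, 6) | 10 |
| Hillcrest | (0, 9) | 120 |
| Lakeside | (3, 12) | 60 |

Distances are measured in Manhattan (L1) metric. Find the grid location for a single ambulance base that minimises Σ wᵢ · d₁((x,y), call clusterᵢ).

(1, 9)

Manhattan distance separates: Σwᵢ(|x−xᵢ|+|y−yᵢ|) = Σwᵢ|x−xᵢ| + Σwᵢ|y−yᵢ|, so x and y are optimised independently as 1-D weighted medians.
Total weight W = 270; half = 135.
x-coordinate, sorted with cumulative weight:
  x=0 (Hillcrest, w=120) cum 120
  x=1 (Eastvale, w=40) cum 160  ← median
  x=3 (Lakeside, w=60) cum 220
  x=4 (Northgate, w=10) cum 230
  x=7 (Southcross, w=20) cum 250
  x=7 (Midtown, w=10) cum 260
  x=9 (Westmoor, w=10) cum 270
⇒ x* = 1
y-coordinate, sorted with cumulative weight:
  y=2 (Southcross, w=20) cum 20
  y=5 (Westmoor, w=10) cum 30
  y=6 (Midtown, w=10) cum 40
  y=9 (Hillcrest, w=120) cum 160  ← median
  y=10 (Eastvale, w=40) cum 200
  y=12 (Northgate, w=10) cum 210
  y=12 (Lakeside, w=60) cum 270
⇒ y* = 9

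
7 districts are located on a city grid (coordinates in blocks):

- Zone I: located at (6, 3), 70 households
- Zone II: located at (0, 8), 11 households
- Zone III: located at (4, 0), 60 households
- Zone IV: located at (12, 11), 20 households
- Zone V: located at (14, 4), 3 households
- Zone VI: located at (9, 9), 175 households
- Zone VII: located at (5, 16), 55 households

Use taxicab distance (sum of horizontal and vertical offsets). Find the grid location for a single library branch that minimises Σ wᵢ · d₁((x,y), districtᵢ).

Manhattan distance separates: Σwᵢ(|x−xᵢ|+|y−yᵢ|) = Σwᵢ|x−xᵢ| + Σwᵢ|y−yᵢ|, so x and y are optimised independently as 1-D weighted medians.
Total weight W = 394; half = 197.
x-coordinate, sorted with cumulative weight:
  x=0 (Zone II, w=11) cum 11
  x=4 (Zone III, w=60) cum 71
  x=5 (Zone VII, w=55) cum 126
  x=6 (Zone I, w=70) cum 196
  x=9 (Zone VI, w=175) cum 371  ← median
  x=12 (Zone IV, w=20) cum 391
  x=14 (Zone V, w=3) cum 394
⇒ x* = 9
y-coordinate, sorted with cumulative weight:
  y=0 (Zone III, w=60) cum 60
  y=3 (Zone I, w=70) cum 130
  y=4 (Zone V, w=3) cum 133
  y=8 (Zone II, w=11) cum 144
  y=9 (Zone VI, w=175) cum 319  ← median
  y=11 (Zone IV, w=20) cum 339
  y=16 (Zone VII, w=55) cum 394
⇒ y* = 9

(9, 9)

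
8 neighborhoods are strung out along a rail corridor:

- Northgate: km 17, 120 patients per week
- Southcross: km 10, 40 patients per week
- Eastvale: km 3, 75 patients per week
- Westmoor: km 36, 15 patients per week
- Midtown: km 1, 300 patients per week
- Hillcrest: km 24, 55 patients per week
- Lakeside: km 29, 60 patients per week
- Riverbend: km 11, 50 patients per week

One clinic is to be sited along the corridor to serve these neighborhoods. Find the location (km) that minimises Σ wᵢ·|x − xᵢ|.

x = 3

For a sum of weighted absolute distances on a line, the optimum is the weighted median (not the mean). Total weight W = 715; half-weight = 357.5.
Sort by position and accumulate weight:
  km 1 (Midtown, w=300) → cum 300
  km 3 (Eastvale, w=75) → cum 375  ≥ 357.5 → median here
  km 10 (Southcross, w=40) → cum 415
  km 11 (Riverbend, w=50) → cum 465
  km 17 (Northgate, w=120) → cum 585
  km 24 (Hillcrest, w=55) → cum 640
  km 29 (Lakeside, w=60) → cum 700
  km 36 (Westmoor, w=15) → cum 715
Optimal location: km 3.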